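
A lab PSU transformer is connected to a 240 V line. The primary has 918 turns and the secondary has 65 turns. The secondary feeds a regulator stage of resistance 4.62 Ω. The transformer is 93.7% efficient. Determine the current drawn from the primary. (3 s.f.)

V_s = 240 × 65/918 = 16.993 V.
I_s = V_s/R = 16.993/4.62 = 3.6782 A.
P_out = V_s I_s = 16.993 × 3.6782 = 62.506 W.
P_in = P_out/η = 62.506/0.937 = 66.709 W.
I_p = P_in/V_p = 66.709/240 = 0.278 A.

I_p ≈ 0.278 A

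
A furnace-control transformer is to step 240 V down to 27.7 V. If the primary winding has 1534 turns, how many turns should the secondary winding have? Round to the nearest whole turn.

N_s = 177 turns

N_s/N_p = V_s/V_p, so N_s = 1534 × 27.7/240 = 177.0 ≈ 177 turns.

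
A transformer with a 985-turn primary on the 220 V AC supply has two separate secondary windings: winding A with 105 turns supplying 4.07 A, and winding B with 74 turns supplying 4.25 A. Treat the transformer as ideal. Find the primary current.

V_A = 220 × 105/985 = 23.452 V; V_B = 220 × 74/985 = 16.528 V.
P_out = V_A I_A + V_B I_B = 23.452×4.07 + 16.528×4.25 = 95.449 + 70.244 = 165.69 W.
Ideal ⇒ P_in = P_out, so I_p = P_out/V_p = 165.69/220 = 0.753 A.

I_p ≈ 0.753 A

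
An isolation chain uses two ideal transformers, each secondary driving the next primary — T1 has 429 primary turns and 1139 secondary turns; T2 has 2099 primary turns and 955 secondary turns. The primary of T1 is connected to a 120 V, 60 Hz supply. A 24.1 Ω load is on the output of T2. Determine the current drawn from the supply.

I_supply ≈ 7.27 A

After T1: V = 120.00 × 1139/429 = 318.60 V.
After T2: V = 318.60 × 955/2099 = 144.96 V.
I_load = 144.96/24.1 = 6.0148 A, so P_out = 144.96 × 6.0148 = 871.89 W.
All ideal ⇒ P_in = P_out, so I_supply = 871.89/120 = 7.27 A.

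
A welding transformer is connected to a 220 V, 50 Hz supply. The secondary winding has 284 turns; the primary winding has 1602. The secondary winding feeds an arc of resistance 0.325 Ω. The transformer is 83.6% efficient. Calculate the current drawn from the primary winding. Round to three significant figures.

V_s = 220 × 284/1602 = 39.001 V.
I_s = V_s/R = 39.001/0.325 = 120.00 A.
P_out = V_s I_s = 39.001 × 120.00 = 4680.3 W.
P_in = P_out/η = 4680.3/0.836 = 5598.4 W.
I_p = P_in/V_p = 5598.4/220 = 25.4 A.

I_p ≈ 25.4 A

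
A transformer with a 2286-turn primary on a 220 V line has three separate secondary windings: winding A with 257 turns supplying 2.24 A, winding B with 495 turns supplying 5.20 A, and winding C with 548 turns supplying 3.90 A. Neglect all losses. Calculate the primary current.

V_A = 220 × 257/2286 = 24.733 V; V_B = 220 × 495/2286 = 47.638 V; V_C = 220 × 548/2286 = 52.738 V.
P_out = V_A I_A + V_B I_B + V_C I_C = 24.733×2.24 + 47.638×5.20 + 52.738×3.90 = 55.402 + 247.72 + 205.68 = 508.80 W.
Ideal ⇒ P_in = P_out, so I_p = P_out/V_p = 508.80/220 = 2.31 A.

I_p ≈ 2.31 A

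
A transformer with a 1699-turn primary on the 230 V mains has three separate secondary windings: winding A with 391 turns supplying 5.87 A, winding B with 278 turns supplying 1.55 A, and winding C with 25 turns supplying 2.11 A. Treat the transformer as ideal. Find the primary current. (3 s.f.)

I_p ≈ 1.64 A

V_A = 230 × 391/1699 = 52.931 V; V_B = 230 × 278/1699 = 37.634 V; V_C = 230 × 25/1699 = 3.3843 V.
P_out = V_A I_A + V_B I_B + V_C I_C = 52.931×5.87 + 37.634×1.55 + 3.3843×2.11 = 310.71 + 58.333 + 7.1410 = 376.18 W.
Ideal ⇒ P_in = P_out, so I_p = P_out/V_p = 376.18/230 = 1.64 A.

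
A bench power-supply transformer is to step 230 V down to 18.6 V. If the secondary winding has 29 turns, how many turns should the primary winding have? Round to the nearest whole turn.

N_p/N_s = V_p/V_s, so N_p = 29 × 230/18.6 = 358.6 ≈ 359 turns.

N_p = 359 turns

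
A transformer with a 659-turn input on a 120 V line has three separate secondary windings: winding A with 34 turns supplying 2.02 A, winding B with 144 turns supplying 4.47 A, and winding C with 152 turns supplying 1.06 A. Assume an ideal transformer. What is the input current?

I_in ≈ 1.33 A

V_A = 120 × 34/659 = 6.1912 V; V_B = 120 × 144/659 = 26.222 V; V_C = 120 × 152/659 = 27.678 V.
P_out = V_A I_A + V_B I_B + V_C I_C = 6.1912×2.02 + 26.222×4.47 + 27.678×1.06 = 12.506 + 117.21 + 29.339 = 159.06 W.
Ideal ⇒ P_in = P_out, so I_in = P_out/V_in = 159.06/120 = 1.33 A.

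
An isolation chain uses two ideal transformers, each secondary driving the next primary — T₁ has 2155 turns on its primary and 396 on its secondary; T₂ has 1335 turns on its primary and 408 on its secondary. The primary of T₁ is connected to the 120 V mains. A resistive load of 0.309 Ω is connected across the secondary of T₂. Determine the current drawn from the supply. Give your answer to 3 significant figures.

After T₁: V = 120.00 × 396/2155 = 22.051 V.
After T₂: V = 22.051 × 408/1335 = 6.7392 V.
I_load = 6.7392/0.309 = 21.810 A, so P_out = 6.7392 × 21.810 = 146.98 W.
All ideal ⇒ P_in = P_out, so I_supply = 146.98/120 = 1.22 A.

I_supply ≈ 1.22 A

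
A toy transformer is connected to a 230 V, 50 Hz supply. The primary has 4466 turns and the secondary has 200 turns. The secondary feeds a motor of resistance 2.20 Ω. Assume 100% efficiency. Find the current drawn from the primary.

I_p ≈ 0.210 A

V_s = V_p × N_s/N_p = 230 × 200/4466 = 10.300 V.
I_s = V_s/R = 10.300/2.20 = 4.6818 A.
For an ideal transformer I_p N_p = I_s N_s, so I_p = 4.6818 × 200/4466 = 0.210 A.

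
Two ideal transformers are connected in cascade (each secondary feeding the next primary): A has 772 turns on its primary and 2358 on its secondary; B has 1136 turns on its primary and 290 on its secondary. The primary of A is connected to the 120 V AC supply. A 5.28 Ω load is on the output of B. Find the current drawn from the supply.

After A: V = 120.00 × 2358/772 = 366.53 V.
After B: V = 366.53 × 290/1136 = 93.568 V.
I_load = 93.568/5.28 = 17.721 A, so P_out = 93.568 × 17.721 = 1658.1 W.
All ideal ⇒ P_in = P_out, so I_supply = 1658.1/120 = 13.8 A.

I_supply ≈ 13.8 A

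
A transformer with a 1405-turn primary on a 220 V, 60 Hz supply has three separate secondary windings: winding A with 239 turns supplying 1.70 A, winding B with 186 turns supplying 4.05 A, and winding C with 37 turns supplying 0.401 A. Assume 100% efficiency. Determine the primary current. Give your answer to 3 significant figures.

V_A = 220 × 239/1405 = 37.423 V; V_B = 220 × 186/1405 = 29.125 V; V_C = 220 × 37/1405 = 5.7936 V.
P_out = V_A I_A + V_B I_B + V_C I_C = 37.423×1.70 + 29.125×4.05 + 5.7936×0.401 = 63.620 + 117.95 + 2.3232 = 183.90 W.
Ideal ⇒ P_in = P_out, so I_p = P_out/V_p = 183.90/220 = 0.836 A.

I_p ≈ 0.836 A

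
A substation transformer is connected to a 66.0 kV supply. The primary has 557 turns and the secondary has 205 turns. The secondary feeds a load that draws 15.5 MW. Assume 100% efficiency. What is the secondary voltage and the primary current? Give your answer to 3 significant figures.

V_s ≈ 24300 V, I_p ≈ 235 A

V_s = V_p × N_s/N_p = 66000 × 205/557 = 24291 V.
I_s = P/V_s = 1.55×10^7/24291 = 638.10 A.
I_p = I_s × N_s/N_p = 638.10 × 205/557 = 235 A.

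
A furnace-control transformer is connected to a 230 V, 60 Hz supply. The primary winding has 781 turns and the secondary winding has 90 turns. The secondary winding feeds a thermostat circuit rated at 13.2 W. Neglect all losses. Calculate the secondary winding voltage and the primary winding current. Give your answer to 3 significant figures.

V_s = V_p × N_s/N_p = 230 × 90/781 = 26.504 V.
I_s = P/V_s = 13.2/26.504 = 0.49803 A.
I_p = I_s × N_s/N_p = 0.49803 × 90/781 = 0.0574 A.

V_s ≈ 26.5 V, I_p ≈ 0.0574 A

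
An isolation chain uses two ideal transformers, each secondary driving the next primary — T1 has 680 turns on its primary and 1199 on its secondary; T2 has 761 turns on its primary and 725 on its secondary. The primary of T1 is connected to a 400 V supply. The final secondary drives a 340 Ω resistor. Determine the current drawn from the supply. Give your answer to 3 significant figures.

I_supply ≈ 3.32 A

After T1: V = 400.00 × 1199/680 = 705.29 V.
After T2: V = 705.29 × 725/761 = 671.93 V.
I_load = 671.93/340 = 1.9763 A, so P_out = 671.93 × 1.9763 = 1327.9 W.
All ideal ⇒ P_in = P_out, so I_supply = 1327.9/400 = 3.32 A.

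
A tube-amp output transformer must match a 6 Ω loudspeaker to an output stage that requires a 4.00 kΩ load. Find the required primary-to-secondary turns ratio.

Z_p/Z_s = (N_p/N_s)², so N_p/N_s = √(4000/6) = √667 = 25.8.

N_p/N_s ≈ 25.8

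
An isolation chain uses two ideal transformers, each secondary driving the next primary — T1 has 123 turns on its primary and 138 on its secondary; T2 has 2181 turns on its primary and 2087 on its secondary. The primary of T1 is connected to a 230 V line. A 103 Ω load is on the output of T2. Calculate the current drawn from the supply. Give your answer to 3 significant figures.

Secondary of T1: V = 230.00 × 138/123 = 258.05 V.
Secondary of T2: V = 258.05 × 2087/2181 = 246.93 V.
I_load = 246.93/103 = 2.3973 A, so P_out = 246.93 × 2.3973 = 591.97 W.
All ideal ⇒ P_in = P_out, so I_supply = 591.97/230 = 2.57 A.

I_supply ≈ 2.57 A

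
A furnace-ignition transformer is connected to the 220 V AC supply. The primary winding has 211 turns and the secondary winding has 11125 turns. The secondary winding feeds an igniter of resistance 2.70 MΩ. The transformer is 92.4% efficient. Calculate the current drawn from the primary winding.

I_p ≈ 0.245 A

V_s = 220 × 11125/211 = 11600 V.
I_s = V_s/R = 11600/(2.70×10^6) = 0.0042961 A.
P_out = V_s I_s = 11600 × 0.0042961 = 49.833 W.
P_in = P_out/η = 49.833/0.924 = 53.932 W.
I_p = P_in/V_p = 53.932/220 = 0.245 A.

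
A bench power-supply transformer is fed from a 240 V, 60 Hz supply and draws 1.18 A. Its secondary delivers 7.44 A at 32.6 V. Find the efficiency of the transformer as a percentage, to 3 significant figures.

P_in = 240 × 1.18 = 283.200 W.
P_out = 32.6 × 7.44 = 242.544 W.
η = P_out/P_in = 242.544/283.200 = 0.856.

η ≈ 85.6%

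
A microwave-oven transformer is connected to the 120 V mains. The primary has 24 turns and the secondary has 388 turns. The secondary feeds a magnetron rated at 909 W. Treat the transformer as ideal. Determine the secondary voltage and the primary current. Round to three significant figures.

V_s = V_p × N_s/N_p = 120 × 388/24 = 1940.0 V.
I_s = P/V_s = 909/1940.0 = 0.46856 A.
I_p = I_s × N_s/N_p = 0.46856 × 388/24 = 7.58 A.

V_s ≈ 1940 V, I_p ≈ 7.58 A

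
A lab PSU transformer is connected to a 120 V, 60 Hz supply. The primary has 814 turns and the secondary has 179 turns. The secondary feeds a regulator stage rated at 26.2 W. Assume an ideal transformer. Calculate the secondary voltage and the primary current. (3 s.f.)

V_s ≈ 26.4 V, I_p ≈ 0.218 A

V_s = V_p × N_s/N_p = 120 × 179/814 = 26.388 V.
I_s = P/V_s = 26.2/26.388 = 0.99287 A.
I_p = I_s × N_s/N_p = 0.99287 × 179/814 = 0.218 A.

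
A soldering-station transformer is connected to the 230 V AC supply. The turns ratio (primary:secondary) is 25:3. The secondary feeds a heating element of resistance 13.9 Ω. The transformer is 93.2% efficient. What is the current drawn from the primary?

V_s = 230 × 3/25 = 27.600 V.
I_s = V_s/R = 27.600/13.9 = 1.9856 A.
P_out = V_s I_s = 27.600 × 1.9856 = 54.803 W.
P_in = P_out/η = 54.803/0.932 = 58.801 W.
I_p = P_in/V_p = 58.801/230 = 0.256 A.

I_p ≈ 0.256 A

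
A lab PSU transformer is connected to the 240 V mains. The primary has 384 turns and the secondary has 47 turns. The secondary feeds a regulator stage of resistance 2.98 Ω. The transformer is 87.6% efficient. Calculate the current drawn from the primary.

V_s = 240 × 47/384 = 29.375 V.
I_s = V_s/R = 29.375/2.98 = 9.8574 A.
P_out = V_s I_s = 29.375 × 9.8574 = 289.56 W.
P_in = P_out/η = 289.56/0.876 = 330.55 W.
I_p = P_in/V_p = 330.55/240 = 1.38 A.

I_p ≈ 1.38 A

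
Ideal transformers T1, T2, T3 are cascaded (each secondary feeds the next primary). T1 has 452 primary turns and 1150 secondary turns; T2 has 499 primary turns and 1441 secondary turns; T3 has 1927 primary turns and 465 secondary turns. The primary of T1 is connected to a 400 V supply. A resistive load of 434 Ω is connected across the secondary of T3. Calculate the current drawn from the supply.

I_supply ≈ 2.90 A

After T1: V = 400.00 × 1150/452 = 1017.7 V.
After T2: V = 1017.7 × 1441/499 = 2938.9 V.
After T3: V = 2938.9 × 465/1927 = 709.18 V.
I_load = 709.18/434 = 1.6340 A, so P_out = 709.18 × 1.6340 = 1158.8 W.
All ideal ⇒ P_in = P_out, so I_supply = 1158.8/400 = 2.90 A.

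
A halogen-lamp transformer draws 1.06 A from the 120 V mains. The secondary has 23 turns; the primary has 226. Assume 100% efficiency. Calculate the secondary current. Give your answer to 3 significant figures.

I_s/I_p = N_p/N_s, so I_s = 1.06 × 226/23 = 10.4 A.

I_s ≈ 10.4 A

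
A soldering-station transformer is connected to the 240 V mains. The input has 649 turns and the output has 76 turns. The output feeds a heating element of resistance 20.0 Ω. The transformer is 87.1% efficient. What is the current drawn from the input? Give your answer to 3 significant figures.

V_out = 240 × 76/649 = 28.105 V.
I_out = V_out/R = 28.105/20.0 = 1.4052 A.
P_out = V_out I_out = 28.105 × 1.4052 = 39.494 W.
P_in = P_out/η = 39.494/0.871 = 45.343 W.
I_in = P_in/V_in = 45.343/240 = 0.189 A.

I_in ≈ 0.189 A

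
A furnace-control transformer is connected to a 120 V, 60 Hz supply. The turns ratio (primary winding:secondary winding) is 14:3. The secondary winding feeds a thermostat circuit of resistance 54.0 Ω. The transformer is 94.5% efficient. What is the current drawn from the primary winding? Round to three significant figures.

I_p ≈ 0.108 A

V_s = 120 × 3/14 = 25.714 V.
I_s = V_s/R = 25.714/54.0 = 0.47619 A.
P_out = V_s I_s = 25.714 × 0.47619 = 12.245 W.
P_in = P_out/η = 12.245/0.945 = 12.958 W.
I_p = P_in/V_p = 12.958/120 = 0.108 A.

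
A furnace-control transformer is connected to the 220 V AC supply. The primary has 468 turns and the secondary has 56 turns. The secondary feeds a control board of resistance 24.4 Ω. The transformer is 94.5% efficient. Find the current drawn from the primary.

V_s = 220 × 56/468 = 26.325 V.
I_s = V_s/R = 26.325/24.4 = 1.0789 A.
P_out = V_s I_s = 26.325 × 1.0789 = 28.401 W.
P_in = P_out/η = 28.401/0.945 = 30.054 W.
I_p = P_in/V_p = 30.054/220 = 0.137 A.

I_p ≈ 0.137 A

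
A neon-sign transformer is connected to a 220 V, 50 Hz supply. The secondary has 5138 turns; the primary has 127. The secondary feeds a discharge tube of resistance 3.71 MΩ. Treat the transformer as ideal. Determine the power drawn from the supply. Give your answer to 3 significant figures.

P ≈ 21.4 W

V_s = V_p × N_s/N_p = 220 × 5138/127 = 8900.5 V.
I_s = V_s/R = 8900.5/(3.71×10^6) = 0.0023990 A.
I_p = I_s × N_s/N_p = 0.0023990 × 5138/127 = 0.097058 A.
P = V_p I_p = 220 × 0.097058 = 21.4 W.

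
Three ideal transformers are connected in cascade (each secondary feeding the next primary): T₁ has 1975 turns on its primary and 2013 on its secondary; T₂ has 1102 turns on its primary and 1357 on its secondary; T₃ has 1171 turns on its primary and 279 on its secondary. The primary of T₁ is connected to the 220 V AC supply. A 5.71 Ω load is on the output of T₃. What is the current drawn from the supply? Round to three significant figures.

I_supply ≈ 3.45 A

Secondary of T₁: V = 220.00 × 2013/1975 = 224.23 V.
Secondary of T₂: V = 224.23 × 1357/1102 = 276.12 V.
Secondary of T₃: V = 276.12 × 279/1171 = 65.788 V.
I_load = 65.788/5.71 = 11.521 A, so P_out = 65.788 × 11.521 = 757.97 W.
All ideal ⇒ P_in = P_out, so I_supply = 757.97/220 = 3.45 A.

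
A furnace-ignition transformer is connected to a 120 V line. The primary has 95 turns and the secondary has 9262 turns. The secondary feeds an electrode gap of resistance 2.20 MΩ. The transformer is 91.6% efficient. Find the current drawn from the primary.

I_p ≈ 0.566 A

V_s = 120 × 9262/95 = 11699 V.
I_s = V_s/R = 11699/(2.20×10^6) = 0.0053179 A.
P_out = V_s I_s = 11699 × 0.0053179 = 62.216 W.
P_in = P_out/η = 62.216/0.916 = 67.921 W.
I_p = P_in/V_p = 67.921/120 = 0.566 A.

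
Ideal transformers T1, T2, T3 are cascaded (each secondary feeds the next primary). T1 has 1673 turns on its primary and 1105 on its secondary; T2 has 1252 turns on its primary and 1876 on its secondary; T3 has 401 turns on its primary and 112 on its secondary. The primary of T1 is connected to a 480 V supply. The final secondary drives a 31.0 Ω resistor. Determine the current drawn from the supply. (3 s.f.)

After T1: V = 480.00 × 1105/1673 = 317.04 V.
After T2: V = 317.04 × 1876/1252 = 475.05 V.
After T3: V = 475.05 × 112/401 = 132.68 V.
I_load = 132.68/31.0 = 4.2800 A, so P_out = 132.68 × 4.2800 = 567.88 W.
All ideal ⇒ P_in = P_out, so I_supply = 567.88/480 = 1.18 A.

I_supply ≈ 1.18 A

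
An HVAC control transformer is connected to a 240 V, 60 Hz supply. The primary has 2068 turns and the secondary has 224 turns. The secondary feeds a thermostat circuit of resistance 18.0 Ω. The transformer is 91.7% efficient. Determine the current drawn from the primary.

I_p ≈ 0.171 A

V_s = 240 × 224/2068 = 25.996 V.
I_s = V_s/R = 25.996/18.0 = 1.4442 A.
P_out = V_s I_s = 25.996 × 1.4442 = 37.544 W.
P_in = P_out/η = 37.544/0.917 = 40.943 W.
I_p = P_in/V_p = 40.943/240 = 0.171 A.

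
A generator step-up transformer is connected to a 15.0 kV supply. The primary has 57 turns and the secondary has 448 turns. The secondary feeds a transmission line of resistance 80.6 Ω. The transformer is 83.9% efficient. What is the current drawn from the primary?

I_p ≈ 13700 A

V_s = 15000 × 448/57 = 117890 V.
I_s = V_s/R = 117890/80.6 = 1462.7 A.
P_out = V_s I_s = 117890 × 1462.7 = 1.7245×10^8 W.
P_in = P_out/η = 1.7245×10^8/0.839 = 2.0554×10^8 W.
I_p = P_in/V_p = 2.0554×10^8/15000 = 13700 A.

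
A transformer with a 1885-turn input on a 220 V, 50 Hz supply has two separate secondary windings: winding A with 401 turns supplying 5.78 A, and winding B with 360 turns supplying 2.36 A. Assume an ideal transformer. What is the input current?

I_in ≈ 1.68 A

V_A = 220 × 401/1885 = 46.801 V; V_B = 220 × 360/1885 = 42.016 V.
P_out = V_A I_A + V_B I_B = 46.801×5.78 + 42.016×2.36 = 270.51 + 99.158 = 369.67 W.
Ideal ⇒ P_in = P_out, so I_in = P_out/V_in = 369.67/220 = 1.68 A.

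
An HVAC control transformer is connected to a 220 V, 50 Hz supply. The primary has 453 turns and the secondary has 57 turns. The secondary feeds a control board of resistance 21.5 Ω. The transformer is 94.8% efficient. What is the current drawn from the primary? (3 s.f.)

I_p ≈ 0.171 A

V_s = 220 × 57/453 = 27.682 V.
I_s = V_s/R = 27.682/21.5 = 1.2875 A.
P_out = V_s I_s = 27.682 × 1.2875 = 35.642 W.
P_in = P_out/η = 35.642/0.948 = 37.597 W.
I_p = P_in/V_p = 37.597/220 = 0.171 A.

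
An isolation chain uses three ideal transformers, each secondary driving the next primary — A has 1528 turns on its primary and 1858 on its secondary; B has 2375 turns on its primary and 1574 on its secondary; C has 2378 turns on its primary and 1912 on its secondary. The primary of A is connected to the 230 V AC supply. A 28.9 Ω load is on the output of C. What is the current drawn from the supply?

After A: V = 230.00 × 1858/1528 = 279.67 V.
After B: V = 279.67 × 1574/2375 = 185.35 V.
After C: V = 185.35 × 1912/2378 = 149.03 V.
I_load = 149.03/28.9 = 5.1567 A, so P_out = 149.03 × 5.1567 = 768.49 W.
All ideal ⇒ P_in = P_out, so I_supply = 768.49/230 = 3.34 A.

I_supply ≈ 3.34 A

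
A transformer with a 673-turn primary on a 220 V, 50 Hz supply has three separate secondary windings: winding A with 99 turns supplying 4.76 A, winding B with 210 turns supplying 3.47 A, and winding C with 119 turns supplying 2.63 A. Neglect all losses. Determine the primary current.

V_A = 220 × 99/673 = 32.363 V; V_B = 220 × 210/673 = 68.648 V; V_C = 220 × 119/673 = 38.900 V.
P_out = V_A I_A + V_B I_B + V_C I_C = 32.363×4.76 + 68.648×3.47 + 38.900×2.63 = 154.05 + 238.21 + 102.31 = 494.56 W.
Ideal ⇒ P_in = P_out, so I_p = P_out/V_p = 494.56/220 = 2.25 A.

I_p ≈ 2.25 A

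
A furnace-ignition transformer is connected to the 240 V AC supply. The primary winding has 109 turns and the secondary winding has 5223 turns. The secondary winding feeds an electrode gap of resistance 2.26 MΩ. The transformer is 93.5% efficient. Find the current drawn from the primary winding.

V_s = 240 × 5223/109 = 11500 V.
I_s = V_s/R = 11500/(2.26×10^6) = 0.0050886 A.
P_out = V_s I_s = 11500 × 0.0050886 = 58.520 W.
P_in = P_out/η = 58.520/0.935 = 62.588 W.
I_p = P_in/V_p = 62.588/240 = 0.261 A.

I_p ≈ 0.261 A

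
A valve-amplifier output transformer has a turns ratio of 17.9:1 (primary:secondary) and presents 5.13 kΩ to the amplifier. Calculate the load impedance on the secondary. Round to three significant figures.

Z_s = Z_p/(N_p/N_s)² = 5130/17.9² = 16.0 Ω.

Z_s ≈ 16.0 Ω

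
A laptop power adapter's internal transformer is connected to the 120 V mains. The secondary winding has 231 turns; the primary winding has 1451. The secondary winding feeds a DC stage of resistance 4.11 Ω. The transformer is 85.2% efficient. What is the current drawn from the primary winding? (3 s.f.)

I_p ≈ 0.869 A

V_s = 120 × 231/1451 = 19.104 V.
I_s = V_s/R = 19.104/4.11 = 4.6482 A.
P_out = V_s I_s = 19.104 × 4.6482 = 88.799 W.
P_in = P_out/η = 88.799/0.852 = 104.22 W.
I_p = P_in/V_p = 104.22/120 = 0.869 A.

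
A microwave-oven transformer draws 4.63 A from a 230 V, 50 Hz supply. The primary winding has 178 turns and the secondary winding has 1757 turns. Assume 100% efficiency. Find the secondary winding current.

I_s/I_p = N_p/N_s, so I_s = 4.63 × 178/1757 = 0.469 A.

I_s ≈ 0.469 A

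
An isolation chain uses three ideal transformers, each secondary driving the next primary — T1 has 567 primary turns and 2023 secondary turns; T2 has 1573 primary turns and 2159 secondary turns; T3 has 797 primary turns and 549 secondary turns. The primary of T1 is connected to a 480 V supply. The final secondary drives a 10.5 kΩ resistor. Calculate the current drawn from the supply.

I_supply ≈ 0.520 A

Secondary of T1: V = 480.00 × 2023/567 = 1712.6 V.
Secondary of T2: V = 1712.6 × 2159/1573 = 2350.6 V.
Secondary of T3: V = 2350.6 × 549/797 = 1619.2 V.
I_load = 1619.2/10500 = 0.15421 A, so P_out = 1619.2 × 0.15421 = 249.69 W.
All ideal ⇒ P_in = P_out, so I_supply = 249.69/480 = 0.520 A.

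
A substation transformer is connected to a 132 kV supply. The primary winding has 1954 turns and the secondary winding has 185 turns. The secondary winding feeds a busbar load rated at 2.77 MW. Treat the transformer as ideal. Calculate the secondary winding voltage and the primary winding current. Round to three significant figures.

V_s ≈ 12500 V, I_p ≈ 21.0 A

V_s = V_p × N_s/N_p = 132000 × 185/1954 = 12497 V.
I_s = P/V_s = 2.77×10^6/12497 = 221.65 A.
I_p = I_s × N_s/N_p = 221.65 × 185/1954 = 21.0 A.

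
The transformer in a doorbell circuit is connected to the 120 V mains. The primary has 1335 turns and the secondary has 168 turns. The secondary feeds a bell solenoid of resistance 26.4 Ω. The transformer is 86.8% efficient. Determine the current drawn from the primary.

I_p ≈ 0.0829 A

V_s = 120 × 168/1335 = 15.101 V.
I_s = V_s/R = 15.101/26.4 = 0.57201 A.
P_out = V_s I_s = 15.101 × 0.57201 = 8.6380 W.
P_in = P_out/η = 8.6380/0.868 = 9.9516 W.
I_p = P_in/V_p = 9.9516/120 = 0.0829 A.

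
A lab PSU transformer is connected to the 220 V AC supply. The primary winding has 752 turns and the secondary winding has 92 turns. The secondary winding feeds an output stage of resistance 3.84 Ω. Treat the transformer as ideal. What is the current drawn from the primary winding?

I_p ≈ 0.857 A

V_s = V_p × N_s/N_p = 220 × 92/752 = 26.915 V.
I_s = V_s/R = 26.915/3.84 = 7.0091 A.
For an ideal transformer I_p N_p = I_s N_s, so I_p = 7.0091 × 92/752 = 0.857 A.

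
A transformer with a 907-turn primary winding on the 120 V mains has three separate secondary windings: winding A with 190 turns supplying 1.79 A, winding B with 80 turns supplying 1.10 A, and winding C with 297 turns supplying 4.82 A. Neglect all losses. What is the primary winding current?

I_p ≈ 2.05 A

V_A = 120 × 190/907 = 25.138 V; V_B = 120 × 80/907 = 10.584 V; V_C = 120 × 297/907 = 39.294 V.
P_out = V_A I_A + V_B I_B + V_C I_C = 25.138×1.79 + 10.584×1.10 + 39.294×4.82 = 44.997 + 11.643 + 189.40 = 246.04 W.
Ideal ⇒ P_in = P_out, so I_p = P_out/V_p = 246.04/120 = 2.05 A.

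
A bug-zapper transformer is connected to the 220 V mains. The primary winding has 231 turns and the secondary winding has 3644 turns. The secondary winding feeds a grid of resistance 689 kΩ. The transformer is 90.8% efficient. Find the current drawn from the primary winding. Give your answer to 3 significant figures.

I_p ≈ 0.0875 A

V_s = 220 × 3644/231 = 3470.5 V.
I_s = V_s/R = 3470.5/689000 = 0.0050370 A.
P_out = V_s I_s = 3470.5 × 0.0050370 = 17.481 W.
P_in = P_out/η = 17.481/0.908 = 19.252 W.
I_p = P_in/V_p = 19.252/220 = 0.0875 A.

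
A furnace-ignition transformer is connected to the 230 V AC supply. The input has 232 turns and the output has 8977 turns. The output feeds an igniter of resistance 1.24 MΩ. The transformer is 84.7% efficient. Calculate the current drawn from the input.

I_in ≈ 0.328 A

V_out = 230 × 8977/232 = 8899.6 V.
I_out = V_out/R = 8899.6/(1.24×10^6) = 0.0071771 A.
P_out = V_out I_out = 8899.6 × 0.0071771 = 63.873 W.
P_in = P_out/η = 63.873/0.847 = 75.411 W.
I_in = P_in/V_in = 75.411/230 = 0.328 A.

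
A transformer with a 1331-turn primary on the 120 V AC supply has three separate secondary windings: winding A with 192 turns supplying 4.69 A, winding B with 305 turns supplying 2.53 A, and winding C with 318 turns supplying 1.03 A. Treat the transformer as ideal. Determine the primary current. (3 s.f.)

V_A = 120 × 192/1331 = 17.310 V; V_B = 120 × 305/1331 = 27.498 V; V_C = 120 × 318/1331 = 28.670 V.
P_out = V_A I_A + V_B I_B + V_C I_C = 17.310×4.69 + 27.498×2.53 + 28.670×1.03 = 81.185 + 69.570 + 29.530 = 180.29 W.
Ideal ⇒ P_in = P_out, so I_p = P_out/V_p = 180.29/120 = 1.50 A.

I_p ≈ 1.50 A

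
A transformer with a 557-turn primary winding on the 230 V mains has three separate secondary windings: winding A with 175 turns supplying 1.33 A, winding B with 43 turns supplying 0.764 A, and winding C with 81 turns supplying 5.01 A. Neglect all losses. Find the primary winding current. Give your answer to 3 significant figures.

I_p ≈ 1.21 A

V_A = 230 × 175/557 = 72.262 V; V_B = 230 × 43/557 = 17.756 V; V_C = 230 × 81/557 = 33.447 V.
P_out = V_A I_A + V_B I_B + V_C I_C = 72.262×1.33 + 17.756×0.764 + 33.447×5.01 = 96.109 + 13.565 + 167.57 = 277.24 W.
Ideal ⇒ P_in = P_out, so I_p = P_out/V_p = 277.24/230 = 1.21 A.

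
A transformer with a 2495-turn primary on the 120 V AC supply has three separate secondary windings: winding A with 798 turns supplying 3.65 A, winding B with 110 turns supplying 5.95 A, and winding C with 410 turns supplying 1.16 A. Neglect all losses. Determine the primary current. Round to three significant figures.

I_p ≈ 1.62 A

V_A = 120 × 798/2495 = 38.381 V; V_B = 120 × 110/2495 = 5.2906 V; V_C = 120 × 410/2495 = 19.719 V.
P_out = V_A I_A + V_B I_B + V_C I_C = 38.381×3.65 + 5.2906×5.95 + 19.719×1.16 = 140.09 + 31.479 + 22.875 = 194.44 W.
Ideal ⇒ P_in = P_out, so I_p = P_out/V_p = 194.44/120 = 1.62 A.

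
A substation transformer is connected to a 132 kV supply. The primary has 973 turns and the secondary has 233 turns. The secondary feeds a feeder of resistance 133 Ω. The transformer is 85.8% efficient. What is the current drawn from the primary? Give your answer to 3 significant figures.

I_p ≈ 66.3 A

V_s = 132000 × 233/973 = 31609 V.
I_s = V_s/R = 31609/133 = 237.67 A.
P_out = V_s I_s = 31609 × 237.67 = 7.5125×10^6 W.
P_in = P_out/η = 7.5125×10^6/0.858 = 8.7558×10^6 W.
I_p = P_in/V_p = 8.7558×10^6/132000 = 66.3 A.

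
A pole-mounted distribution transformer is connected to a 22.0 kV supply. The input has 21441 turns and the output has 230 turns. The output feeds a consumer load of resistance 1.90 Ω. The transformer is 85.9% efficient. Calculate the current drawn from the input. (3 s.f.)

I_in ≈ 1.55 A

V_out = 22000 × 230/21441 = 236.00 V.
I_out = V_out/R = 236.00/1.90 = 124.21 A.
P_out = V_out I_out = 236.00 × 124.21 = 29313 W.
P_in = P_out/η = 29313/0.859 = 34124 W.
I_in = P_in/V_in = 34124/22000 = 1.55 A.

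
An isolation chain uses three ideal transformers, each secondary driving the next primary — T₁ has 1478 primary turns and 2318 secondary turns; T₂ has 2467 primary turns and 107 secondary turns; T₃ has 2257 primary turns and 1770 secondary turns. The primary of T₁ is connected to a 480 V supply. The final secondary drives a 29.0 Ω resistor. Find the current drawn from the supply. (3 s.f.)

I_supply ≈ 0.0471 A

After T₁: V = 480.00 × 2318/1478 = 752.80 V.
After T₂: V = 752.80 × 107/2467 = 32.651 V.
After T₃: V = 32.651 × 1770/2257 = 25.606 V.
I_load = 25.606/29.0 = 0.88296 A, so P_out = 25.606 × 0.88296 = 22.609 W.
All ideal ⇒ P_in = P_out, so I_supply = 22.609/480 = 0.0471 A.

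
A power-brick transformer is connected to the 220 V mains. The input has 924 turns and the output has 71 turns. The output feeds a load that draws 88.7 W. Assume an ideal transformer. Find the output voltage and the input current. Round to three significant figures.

V_out = V_in × N_out/N_in = 220 × 71/924 = 16.905 V.
I_out = P/V_out = 88.7/16.905 = 5.2470 A.
I_in = I_out × N_out/N_in = 5.2470 × 71/924 = 0.403 A.

V_out ≈ 16.9 V, I_in ≈ 0.403 A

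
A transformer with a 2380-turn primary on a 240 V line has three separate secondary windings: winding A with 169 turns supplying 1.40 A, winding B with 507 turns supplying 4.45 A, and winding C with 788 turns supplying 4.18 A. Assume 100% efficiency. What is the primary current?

I_p ≈ 2.43 A

V_A = 240 × 169/2380 = 17.042 V; V_B = 240 × 507/2380 = 51.126 V; V_C = 240 × 788/2380 = 79.462 V.
P_out = V_A I_A + V_B I_B + V_C I_C = 17.042×1.40 + 51.126×4.45 + 79.462×4.18 = 23.859 + 227.51 + 332.15 = 583.52 W.
Ideal ⇒ P_in = P_out, so I_p = P_out/V_p = 583.52/240 = 2.43 A.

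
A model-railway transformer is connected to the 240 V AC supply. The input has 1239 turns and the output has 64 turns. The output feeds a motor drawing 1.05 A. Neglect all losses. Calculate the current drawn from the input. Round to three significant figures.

I_in ≈ 0.0542 A

For an ideal transformer I_in N_in = I_out N_out, so I_in = 1.05 × 64/1239 = 0.0542 A.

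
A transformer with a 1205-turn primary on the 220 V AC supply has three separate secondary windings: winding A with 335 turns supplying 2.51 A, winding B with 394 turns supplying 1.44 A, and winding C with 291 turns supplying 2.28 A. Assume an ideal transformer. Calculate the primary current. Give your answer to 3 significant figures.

I_p ≈ 1.72 A

V_A = 220 × 335/1205 = 61.162 V; V_B = 220 × 394/1205 = 71.934 V; V_C = 220 × 291/1205 = 53.129 V.
P_out = V_A I_A + V_B I_B + V_C I_C = 61.162×2.51 + 71.934×1.44 + 53.129×2.28 = 153.52 + 103.58 + 121.13 = 378.23 W.
Ideal ⇒ P_in = P_out, so I_p = P_out/V_p = 378.23/220 = 1.72 A.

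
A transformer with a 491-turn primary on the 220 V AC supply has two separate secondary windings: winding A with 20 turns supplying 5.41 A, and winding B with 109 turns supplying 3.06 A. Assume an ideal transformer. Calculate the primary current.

V_A = 220 × 20/491 = 8.9613 V; V_B = 220 × 109/491 = 48.839 V.
P_out = V_A I_A + V_B I_B = 8.9613×5.41 + 48.839×3.06 = 48.481 + 149.45 = 197.93 W.
Ideal ⇒ P_in = P_out, so I_p = P_out/V_p = 197.93/220 = 0.900 A.

I_p ≈ 0.900 A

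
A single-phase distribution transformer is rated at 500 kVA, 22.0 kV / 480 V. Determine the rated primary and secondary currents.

I_p ≈ 22.7 A, I_s ≈ 1040 A

I_p = S/V_p = 500000/22000 = 22.7 A.
I_s = S/V_s = 500000/480 = 1040 A.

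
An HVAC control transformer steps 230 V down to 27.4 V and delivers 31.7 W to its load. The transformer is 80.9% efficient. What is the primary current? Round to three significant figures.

P_in = P_out/η = 31.7/0.809 = 39.184 W.
I_p = P_in/V_p = 39.184/230 = 0.170 A.

I_p ≈ 0.170 A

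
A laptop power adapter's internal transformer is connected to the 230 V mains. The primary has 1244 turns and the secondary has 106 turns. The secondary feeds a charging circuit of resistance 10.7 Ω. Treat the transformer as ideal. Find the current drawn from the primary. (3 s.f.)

I_p ≈ 0.156 A

V_s = V_p × N_s/N_p = 230 × 106/1244 = 19.598 V.
I_s = V_s/R = 19.598/10.7 = 1.8316 A.
For an ideal transformer I_p N_p = I_s N_s, so I_p = 1.8316 × 106/1244 = 0.156 A.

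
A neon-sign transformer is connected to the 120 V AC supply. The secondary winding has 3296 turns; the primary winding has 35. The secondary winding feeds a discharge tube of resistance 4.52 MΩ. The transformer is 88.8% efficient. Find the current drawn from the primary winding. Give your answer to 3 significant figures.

I_p ≈ 0.265 A

V_s = 120 × 3296/35 = 11301 V.
I_s = V_s/R = 11301/(4.52×10^6) = 0.0025001 A.
P_out = V_s I_s = 11301 × 0.0025001 = 28.253 W.
P_in = P_out/η = 28.253/0.888 = 31.816 W.
I_p = P_in/V_p = 31.816/120 = 0.265 A.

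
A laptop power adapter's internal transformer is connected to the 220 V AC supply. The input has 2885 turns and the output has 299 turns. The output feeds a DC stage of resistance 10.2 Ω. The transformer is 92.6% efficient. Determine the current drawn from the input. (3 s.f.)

V_out = 220 × 299/2885 = 22.801 V.
I_out = V_out/R = 22.801/10.2 = 2.2354 A.
P_out = V_out I_out = 22.801 × 2.2354 = 50.968 W.
P_in = P_out/η = 50.968/0.926 = 55.041 W.
I_in = P_in/V_in = 55.041/220 = 0.250 A.

I_in ≈ 0.250 A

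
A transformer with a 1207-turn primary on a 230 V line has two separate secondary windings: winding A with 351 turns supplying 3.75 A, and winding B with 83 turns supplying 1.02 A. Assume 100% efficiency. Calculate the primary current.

V_A = 230 × 351/1207 = 66.885 V; V_B = 230 × 83/1207 = 15.816 V.
P_out = V_A I_A + V_B I_B = 66.885×3.75 + 15.816×1.02 = 250.82 + 16.132 = 266.95 W.
Ideal ⇒ P_in = P_out, so I_p = P_out/V_p = 266.95/230 = 1.16 A.

I_p ≈ 1.16 A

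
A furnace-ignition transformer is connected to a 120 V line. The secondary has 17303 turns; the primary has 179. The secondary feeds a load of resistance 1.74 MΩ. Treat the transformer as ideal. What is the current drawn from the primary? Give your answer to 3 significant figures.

V_s = V_p × N_s/N_p = 120 × 17303/179 = 11600 V.
I_s = V_s/R = 11600/(1.74×10^6) = 0.0066665 A.
For an ideal transformer I_p N_p = I_s N_s, so I_p = 0.0066665 × 17303/179 = 0.644 A.

I_p ≈ 0.644 A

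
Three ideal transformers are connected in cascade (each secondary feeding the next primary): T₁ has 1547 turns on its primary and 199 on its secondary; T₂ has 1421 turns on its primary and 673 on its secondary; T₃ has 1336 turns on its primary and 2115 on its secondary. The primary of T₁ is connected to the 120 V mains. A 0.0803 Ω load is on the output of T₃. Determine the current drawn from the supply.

I_supply ≈ 13.9 A

After T₁: V = 120.00 × 199/1547 = 15.436 V.
After T₂: V = 15.436 × 673/1421 = 7.3108 V.
After T₃: V = 7.3108 × 2115/1336 = 11.574 V.
I_load = 11.574/0.0803 = 144.13 A, so P_out = 11.574 × 144.13 = 1668.1 W.
All ideal ⇒ P_in = P_out, so I_supply = 1668.1/120 = 13.9 A.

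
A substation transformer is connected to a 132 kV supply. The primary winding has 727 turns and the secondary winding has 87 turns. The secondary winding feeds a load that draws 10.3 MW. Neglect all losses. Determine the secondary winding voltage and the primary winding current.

V_s ≈ 15800 V, I_p ≈ 78.0 A

V_s = V_p × N_s/N_p = 132000 × 87/727 = 15796 V.
I_s = P/V_s = 1.03×10^7/15796 = 652.05 A.
I_p = I_s × N_s/N_p = 652.05 × 87/727 = 78.0 A.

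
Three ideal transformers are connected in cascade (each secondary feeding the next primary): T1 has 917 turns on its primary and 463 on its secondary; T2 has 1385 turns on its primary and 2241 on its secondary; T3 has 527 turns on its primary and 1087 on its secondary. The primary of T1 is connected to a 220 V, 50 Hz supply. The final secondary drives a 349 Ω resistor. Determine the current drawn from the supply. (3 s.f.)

I_supply ≈ 1.79 A

Secondary of T1: V = 220.00 × 463/917 = 111.08 V.
Secondary of T2: V = 111.08 × 2241/1385 = 179.73 V.
Secondary of T3: V = 179.73 × 1087/527 = 370.72 V.
I_load = 370.72/349 = 1.0622 A, so P_out = 370.72 × 1.0622 = 393.79 W.
All ideal ⇒ P_in = P_out, so I_supply = 393.79/220 = 1.79 A.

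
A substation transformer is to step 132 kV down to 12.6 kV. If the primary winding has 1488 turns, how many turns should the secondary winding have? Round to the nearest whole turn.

N_s/N_p = V_s/V_p, so N_s = 1488 × 12600/132000 = 142.0 ≈ 142 turns.

N_s = 142 turns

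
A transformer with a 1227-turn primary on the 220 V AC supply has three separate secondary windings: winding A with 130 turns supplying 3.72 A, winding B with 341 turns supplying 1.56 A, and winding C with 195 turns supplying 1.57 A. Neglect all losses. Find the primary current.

I_p ≈ 1.08 A

V_A = 220 × 130/1227 = 23.309 V; V_B = 220 × 341/1227 = 61.141 V; V_C = 220 × 195/1227 = 34.963 V.
P_out = V_A I_A + V_B I_B + V_C I_C = 23.309×3.72 + 61.141×1.56 + 34.963×1.57 = 86.709 + 95.380 + 54.892 = 236.98 W.
Ideal ⇒ P_in = P_out, so I_p = P_out/V_p = 236.98/220 = 1.08 A.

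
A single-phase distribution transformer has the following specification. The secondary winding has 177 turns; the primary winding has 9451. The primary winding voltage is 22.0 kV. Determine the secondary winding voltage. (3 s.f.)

V_s ≈ 412 V

V_s/V_p = N_s/N_p, so V_s = 22000 × 177/9451 = 412 V.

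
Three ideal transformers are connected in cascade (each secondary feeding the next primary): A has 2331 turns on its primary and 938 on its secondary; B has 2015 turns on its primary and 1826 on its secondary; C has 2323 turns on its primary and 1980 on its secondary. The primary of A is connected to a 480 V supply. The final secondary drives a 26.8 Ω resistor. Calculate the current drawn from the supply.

Secondary of A: V = 480.00 × 938/2331 = 193.15 V.
Secondary of B: V = 193.15 × 1826/2015 = 175.04 V.
Secondary of C: V = 175.04 × 1980/2323 = 149.19 V.
I_load = 149.19/26.8 = 5.5668 A, so P_out = 149.19 × 5.5668 = 830.52 W.
All ideal ⇒ P_in = P_out, so I_supply = 830.52/480 = 1.73 A.

I_supply ≈ 1.73 A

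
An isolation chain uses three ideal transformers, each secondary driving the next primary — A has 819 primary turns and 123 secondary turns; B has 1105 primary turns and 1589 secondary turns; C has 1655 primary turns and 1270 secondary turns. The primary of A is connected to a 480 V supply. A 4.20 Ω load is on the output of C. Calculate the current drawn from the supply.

After A: V = 480.00 × 123/819 = 72.088 V.
After B: V = 72.088 × 1589/1105 = 103.66 V.
After C: V = 103.66 × 1270/1655 = 79.548 V.
I_load = 79.548/4.20 = 18.940 A, so P_out = 79.548 × 18.940 = 1506.6 W.
All ideal ⇒ P_in = P_out, so I_supply = 1506.6/480 = 3.14 A.

I_supply ≈ 3.14 A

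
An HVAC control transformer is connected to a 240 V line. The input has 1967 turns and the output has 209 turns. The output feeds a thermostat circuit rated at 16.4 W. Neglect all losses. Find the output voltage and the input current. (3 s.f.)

V_out ≈ 25.5 V, I_in ≈ 0.0683 A

V_out = V_in × N_out/N_in = 240 × 209/1967 = 25.501 V.
I_out = P/V_out = 16.4/25.501 = 0.64312 A.
I_in = I_out × N_out/N_in = 0.64312 × 209/1967 = 0.0683 A.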